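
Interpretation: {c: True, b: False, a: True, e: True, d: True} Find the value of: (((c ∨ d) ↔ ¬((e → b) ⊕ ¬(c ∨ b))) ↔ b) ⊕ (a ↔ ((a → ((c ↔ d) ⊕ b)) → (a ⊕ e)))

c ∨ d = True ∨ True = True
e → b = True → False = False
c ∨ b = True ∨ False = True
¬(c ∨ b) = ¬True = False
(e → b) ⊕ ¬(c ∨ b) = False ⊕ False = False
¬((e → b) ⊕ ¬(c ∨ b)) = ¬False = True
(c ∨ d) ↔ ¬((e → b) ⊕ ¬(c ∨ b)) = True ↔ True = True
((c ∨ d) ↔ ¬((e → b) ⊕ ¬(c ∨ b))) ↔ b = True ↔ False = False
c ↔ d = True ↔ True = True
(c ↔ d) ⊕ b = True ⊕ False = True
a → ((c ↔ d) ⊕ b) = True → True = True
a ⊕ e = True ⊕ True = False
(a → ((c ↔ d) ⊕ b)) → (a ⊕ e) = True → False = False
a ↔ ((a → ((c ↔ d) ⊕ b)) → (a ⊕ e)) = True ↔ False = False
(((c ∨ d) ↔ ¬((e → b) ⊕ ¬(c ∨ b))) ↔ b) ⊕ (a ↔ ((a → ((c ↔ d) ⊕ b)) → (a ⊕ e))) = False ⊕ False = False

False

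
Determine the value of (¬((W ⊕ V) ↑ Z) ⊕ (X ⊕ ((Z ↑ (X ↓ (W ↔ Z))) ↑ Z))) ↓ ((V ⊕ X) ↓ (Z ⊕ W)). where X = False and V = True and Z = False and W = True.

False

W ⊕ V = True ⊕ True = False
(W ⊕ V) ↑ Z = False ↑ False = True
¬((W ⊕ V) ↑ Z) = ¬True = False
W ↔ Z = True ↔ False = False
X ↓ (W ↔ Z) = False ↓ False = True
Z ↑ (X ↓ (W ↔ Z)) = False ↑ True = True
(Z ↑ (X ↓ (W ↔ Z))) ↑ Z = True ↑ False = True
X ⊕ ((Z ↑ (X ↓ (W ↔ Z))) ↑ Z) = False ⊕ True = True
¬((W ⊕ V) ↑ Z) ⊕ (X ⊕ ((Z ↑ (X ↓ (W ↔ Z))) ↑ Z)) = False ⊕ True = True
V ⊕ X = True ⊕ False = True
Z ⊕ W = False ⊕ True = True
(V ⊕ X) ↓ (Z ⊕ W) = True ↓ True = False
(¬((W ⊕ V) ↑ Z) ⊕ (X ⊕ ((Z ↑ (X ↓ (W ↔ Z))) ↑ Z))) ↓ ((V ⊕ X) ↓ (Z ⊕ W)) = True ↓ False = False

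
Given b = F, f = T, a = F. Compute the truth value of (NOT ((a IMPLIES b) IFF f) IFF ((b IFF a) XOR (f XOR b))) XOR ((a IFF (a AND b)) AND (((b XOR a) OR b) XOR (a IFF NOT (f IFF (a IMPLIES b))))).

a IMPLIES b = F IMPLIES F = T
(a IMPLIES b) IFF f = T IFF T = T
NOT ((a IMPLIES b) IFF f) = NOT T = F
b IFF a = F IFF F = T
f XOR b = T XOR F = T
(b IFF a) XOR (f XOR b) = T XOR T = F
NOT ((a IMPLIES b) IFF f) IFF ((b IFF a) XOR (f XOR b)) = F IFF F = T
a AND b = F AND F = F
a IFF (a AND b) = F IFF F = T
b XOR a = F XOR F = F
(b XOR a) OR b = F OR F = F
a IMPLIES b = F IMPLIES F = T
f IFF (a IMPLIES b) = T IFF T = T
NOT (f IFF (a IMPLIES b)) = NOT T = F
a IFF NOT (f IFF (a IMPLIES b)) = F IFF F = T
((b XOR a) OR b) XOR (a IFF NOT (f IFF (a IMPLIES b))) = F XOR T = T
(a IFF (a AND b)) AND (((b XOR a) OR b) XOR (a IFF NOT (f IFF (a IMPLIES b)))) = T AND T = T
(NOT ((a IMPLIES b) IFF f) IFF ((b IFF a) XOR (f XOR b))) XOR ((a IFF (a AND b)) AND (((b XOR a) OR b) XOR (a IFF NOT (f IFF (a IMPLIES b))))) = T XOR T = F

F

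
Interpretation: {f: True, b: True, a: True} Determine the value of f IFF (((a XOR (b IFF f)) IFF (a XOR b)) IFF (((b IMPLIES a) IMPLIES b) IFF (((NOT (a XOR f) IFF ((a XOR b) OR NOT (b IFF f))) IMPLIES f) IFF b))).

True

b IFF f = True IFF True = True
a XOR (b IFF f) = True XOR True = False
a XOR b = True XOR True = False
(a XOR (b IFF f)) IFF (a XOR b) = False IFF False = True
b IMPLIES a = True IMPLIES True = True
(b IMPLIES a) IMPLIES b = True IMPLIES True = True
a XOR f = True XOR True = False
NOT (a XOR f) = NOT False = True
a XOR b = True XOR True = False
b IFF f = True IFF True = True
NOT (b IFF f) = NOT True = False
(a XOR b) OR NOT (b IFF f) = False OR False = False
NOT (a XOR f) IFF ((a XOR b) OR NOT (b IFF f)) = True IFF False = False
(NOT (a XOR f) IFF ((a XOR b) OR NOT (b IFF f))) IMPLIES f = False IMPLIES True = True
((NOT (a XOR f) IFF ((a XOR b) OR NOT (b IFF f))) IMPLIES f) IFF b = True IFF True = True
((b IMPLIES a) IMPLIES b) IFF (((NOT (a XOR f) IFF ((a XOR b) OR NOT (b IFF f))) IMPLIES f) IFF b) = True IFF True = True
((a XOR (b IFF f)) IFF (a XOR b)) IFF (((b IMPLIES a) IMPLIES b) IFF (((NOT (a XOR f) IFF ((a XOR b) OR NOT (b IFF f))) IMPLIES f) IFF b)) = True IFF True = True
f IFF (((a XOR (b IFF f)) IFF (a XOR b)) IFF (((b IMPLIES a) IMPLIES b) IFF (((NOT (a XOR f) IFF ((a XOR b) OR NOT (b IFF f))) IMPLIES f) IFF b))) = True IFF True = True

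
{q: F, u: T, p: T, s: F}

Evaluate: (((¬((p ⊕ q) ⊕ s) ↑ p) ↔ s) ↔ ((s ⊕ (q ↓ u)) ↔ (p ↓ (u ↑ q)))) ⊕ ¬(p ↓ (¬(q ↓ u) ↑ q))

T

Substituting q=F, u=T, p=T, s=F:
p ⊕ q = T ⊕ F = T
(p ⊕ q) ⊕ s = T ⊕ F = T
¬((p ⊕ q) ⊕ s) = ¬T = F
¬((p ⊕ q) ⊕ s) ↑ p = F ↑ T = T
(¬((p ⊕ q) ⊕ s) ↑ p) ↔ s = T ↔ F = F
q ↓ u = F ↓ T = F
s ⊕ (q ↓ u) = F ⊕ F = F
u ↑ q = T ↑ F = T
p ↓ (u ↑ q) = T ↓ T = F
(s ⊕ (q ↓ u)) ↔ (p ↓ (u ↑ q)) = F ↔ F = T
((¬((p ⊕ q) ⊕ s) ↑ p) ↔ s) ↔ ((s ⊕ (q ↓ u)) ↔ (p ↓ (u ↑ q))) = F ↔ T = F
q ↓ u = F ↓ T = F
¬(q ↓ u) = ¬F = T
¬(q ↓ u) ↑ q = T ↑ F = T
p ↓ (¬(q ↓ u) ↑ q) = T ↓ T = F
¬(p ↓ (¬(q ↓ u) ↑ q)) = ¬F = T
(((¬((p ⊕ q) ⊕ s) ↑ p) ↔ s) ↔ ((s ⊕ (q ↓ u)) ↔ (p ↓ (u ↑ q)))) ⊕ ¬(p ↓ (¬(q ↓ u) ↑ q)) = F ⊕ T = T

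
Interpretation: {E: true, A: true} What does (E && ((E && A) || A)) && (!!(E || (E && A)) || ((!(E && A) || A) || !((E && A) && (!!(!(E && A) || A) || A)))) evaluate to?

true

E && A = true && true = true
(E && A) || A = true || true = true
E && ((E && A) || A) = true && true = true
E && A = true && true = true
E || (E && A) = true || true = true
!(E || (E && A)) = !true = false
!!(E || (E && A)) = !false = true
E && A = true && true = true
!(E && A) = !true = false
!(E && A) || A = false || true = true
E && A = true && true = true
E && A = true && true = true
!(E && A) = !true = false
!(E && A) || A = false || true = true
!(!(E && A) || A) = !true = false
!!(!(E && A) || A) = !false = true
!!(!(E && A) || A) || A = true || true = true
(E && A) && (!!(!(E && A) || A) || A) = true && true = true
!((E && A) && (!!(!(E && A) || A) || A)) = !true = false
(!(E && A) || A) || !((E && A) && (!!(!(E && A) || A) || A)) = true || false = true
!!(E || (E && A)) || ((!(E && A) || A) || !((E && A) && (!!(!(E && A) || A) || A))) = true || true = true
(E && ((E && A) || A)) && (!!(E || (E && A)) || ((!(E && A) || A) || !((E && A) && (!!(!(E && A) || A) || A)))) = true && true = true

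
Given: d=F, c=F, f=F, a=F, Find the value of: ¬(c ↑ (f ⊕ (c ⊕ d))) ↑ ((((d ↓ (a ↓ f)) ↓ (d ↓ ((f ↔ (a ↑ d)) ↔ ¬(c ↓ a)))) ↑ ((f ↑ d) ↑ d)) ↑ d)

T

c ⊕ d = F ⊕ F = F
f ⊕ (c ⊕ d) = F ⊕ F = F
c ↑ (f ⊕ (c ⊕ d)) = F ↑ F = T
¬(c ↑ (f ⊕ (c ⊕ d))) = ¬T = F
a ↓ f = F ↓ F = T
d ↓ (a ↓ f) = F ↓ T = F
a ↑ d = F ↑ F = T
f ↔ (a ↑ d) = F ↔ T = F
c ↓ a = F ↓ F = T
¬(c ↓ a) = ¬T = F
(f ↔ (a ↑ d)) ↔ ¬(c ↓ a) = F ↔ F = T
d ↓ ((f ↔ (a ↑ d)) ↔ ¬(c ↓ a)) = F ↓ T = F
(d ↓ (a ↓ f)) ↓ (d ↓ ((f ↔ (a ↑ d)) ↔ ¬(c ↓ a))) = F ↓ F = T
f ↑ d = F ↑ F = T
(f ↑ d) ↑ d = T ↑ F = T
((d ↓ (a ↓ f)) ↓ (d ↓ ((f ↔ (a ↑ d)) ↔ ¬(c ↓ a)))) ↑ ((f ↑ d) ↑ d) = T ↑ T = F
(((d ↓ (a ↓ f)) ↓ (d ↓ ((f ↔ (a ↑ d)) ↔ ¬(c ↓ a)))) ↑ ((f ↑ d) ↑ d)) ↑ d = F ↑ F = T
¬(c ↑ (f ⊕ (c ⊕ d))) ↑ ((((d ↓ (a ↓ f)) ↓ (d ↓ ((f ↔ (a ↑ d)) ↔ ¬(c ↓ a)))) ↑ ((f ↑ d) ↑ d)) ↑ d) = F ↑ T = T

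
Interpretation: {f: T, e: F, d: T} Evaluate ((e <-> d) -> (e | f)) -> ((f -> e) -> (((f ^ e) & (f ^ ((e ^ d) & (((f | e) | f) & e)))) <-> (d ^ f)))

T

Substituting f=T, e=F, d=T:
e <-> d = F <-> T = F
e | f = F | T = T
(e <-> d) -> (e | f) = F -> T = T
f -> e = T -> F = F
f ^ e = T ^ F = T
e ^ d = F ^ T = T
f | e = T | F = T
(f | e) | f = T | T = T
((f | e) | f) & e = T & F = F
(e ^ d) & (((f | e) | f) & e) = T & F = F
f ^ ((e ^ d) & (((f | e) | f) & e)) = T ^ F = T
(f ^ e) & (f ^ ((e ^ d) & (((f | e) | f) & e))) = T & T = T
d ^ f = T ^ T = F
((f ^ e) & (f ^ ((e ^ d) & (((f | e) | f) & e)))) <-> (d ^ f) = T <-> F = F
(f -> e) -> (((f ^ e) & (f ^ ((e ^ d) & (((f | e) | f) & e)))) <-> (d ^ f)) = F -> F = T
((e <-> d) -> (e | f)) -> ((f -> e) -> (((f ^ e) & (f ^ ((e ^ d) & (((f | e) | f) & e)))) <-> (d ^ f))) = T -> T = T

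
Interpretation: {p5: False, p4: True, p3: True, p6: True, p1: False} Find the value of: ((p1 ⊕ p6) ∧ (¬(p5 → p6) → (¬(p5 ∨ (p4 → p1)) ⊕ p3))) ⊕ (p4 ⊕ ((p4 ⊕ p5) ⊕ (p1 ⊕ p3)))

False

p1 ⊕ p6 = False ⊕ True = True
p5 → p6 = False → True = True
¬(p5 → p6) = ¬True = False
p4 → p1 = True → False = False
p5 ∨ (p4 → p1) = False ∨ False = False
¬(p5 ∨ (p4 → p1)) = ¬False = True
¬(p5 ∨ (p4 → p1)) ⊕ p3 = True ⊕ True = False
¬(p5 → p6) → (¬(p5 ∨ (p4 → p1)) ⊕ p3) = False → False = True
(p1 ⊕ p6) ∧ (¬(p5 → p6) → (¬(p5 ∨ (p4 → p1)) ⊕ p3)) = True ∧ True = True
p4 ⊕ p5 = True ⊕ False = True
p1 ⊕ p3 = False ⊕ True = True
(p4 ⊕ p5) ⊕ (p1 ⊕ p3) = True ⊕ True = False
p4 ⊕ ((p4 ⊕ p5) ⊕ (p1 ⊕ p3)) = True ⊕ False = True
((p1 ⊕ p6) ∧ (¬(p5 → p6) → (¬(p5 ∨ (p4 → p1)) ⊕ p3))) ⊕ (p4 ⊕ ((p4 ⊕ p5) ⊕ (p1 ⊕ p3))) = True ⊕ True = False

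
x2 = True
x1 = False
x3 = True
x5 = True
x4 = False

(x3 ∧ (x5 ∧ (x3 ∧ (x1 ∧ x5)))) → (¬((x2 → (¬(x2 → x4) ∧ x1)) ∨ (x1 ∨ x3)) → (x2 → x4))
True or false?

True

x1 ∧ x5 = False ∧ True = False
x3 ∧ (x1 ∧ x5) = True ∧ False = False
x5 ∧ (x3 ∧ (x1 ∧ x5)) = True ∧ False = False
x3 ∧ (x5 ∧ (x3 ∧ (x1 ∧ x5))) = True ∧ False = False
x2 → x4 = True → False = False
¬(x2 → x4) = ¬False = True
¬(x2 → x4) ∧ x1 = True ∧ False = False
x2 → (¬(x2 → x4) ∧ x1) = True → False = False
x1 ∨ x3 = False ∨ True = True
(x2 → (¬(x2 → x4) ∧ x1)) ∨ (x1 ∨ x3) = False ∨ True = True
¬((x2 → (¬(x2 → x4) ∧ x1)) ∨ (x1 ∨ x3)) = ¬True = False
x2 → x4 = True → False = False
¬((x2 → (¬(x2 → x4) ∧ x1)) ∨ (x1 ∨ x3)) → (x2 → x4) = False → False = True
(x3 ∧ (x5 ∧ (x3 ∧ (x1 ∧ x5)))) → (¬((x2 → (¬(x2 → x4) ∧ x1)) ∨ (x1 ∨ x3)) → (x2 → x4)) = False → True = True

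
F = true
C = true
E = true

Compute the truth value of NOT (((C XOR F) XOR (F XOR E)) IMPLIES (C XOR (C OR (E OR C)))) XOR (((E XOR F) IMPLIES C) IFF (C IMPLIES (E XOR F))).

C XOR F = true XOR true = false
F XOR E = true XOR true = false
(C XOR F) XOR (F XOR E) = false XOR false = false
E OR C = true OR true = true
C OR (E OR C) = true OR true = true
C XOR (C OR (E OR C)) = true XOR true = false
((C XOR F) XOR (F XOR E)) IMPLIES (C XOR (C OR (E OR C))) = false IMPLIES false = true
NOT (((C XOR F) XOR (F XOR E)) IMPLIES (C XOR (C OR (E OR C)))) = NOT true = false
E XOR F = true XOR true = false
(E XOR F) IMPLIES C = false IMPLIES true = true
E XOR F = true XOR true = false
C IMPLIES (E XOR F) = true IMPLIES false = false
((E XOR F) IMPLIES C) IFF (C IMPLIES (E XOR F)) = true IFF false = false
NOT (((C XOR F) XOR (F XOR E)) IMPLIES (C XOR (C OR (E OR C)))) XOR (((E XOR F) IMPLIES C) IFF (C IMPLIES (E XOR F))) = false XOR false = false

false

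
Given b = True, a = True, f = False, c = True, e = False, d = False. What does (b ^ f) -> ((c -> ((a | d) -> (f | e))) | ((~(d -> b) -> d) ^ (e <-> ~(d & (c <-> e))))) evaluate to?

b ^ f = True ^ False = True
a | d = True | False = True
f | e = False | False = False
(a | d) -> (f | e) = True -> False = False
c -> ((a | d) -> (f | e)) = True -> False = False
d -> b = False -> True = True
~(d -> b) = ~True = False
~(d -> b) -> d = False -> False = True
c <-> e = True <-> False = False
d & (c <-> e) = False & False = False
~(d & (c <-> e)) = ~False = True
e <-> ~(d & (c <-> e)) = False <-> True = False
(~(d -> b) -> d) ^ (e <-> ~(d & (c <-> e))) = True ^ False = True
(c -> ((a | d) -> (f | e))) | ((~(d -> b) -> d) ^ (e <-> ~(d & (c <-> e)))) = False | True = True
(b ^ f) -> ((c -> ((a | d) -> (f | e))) | ((~(d -> b) -> d) ^ (e <-> ~(d & (c <-> e))))) = True -> True = True

True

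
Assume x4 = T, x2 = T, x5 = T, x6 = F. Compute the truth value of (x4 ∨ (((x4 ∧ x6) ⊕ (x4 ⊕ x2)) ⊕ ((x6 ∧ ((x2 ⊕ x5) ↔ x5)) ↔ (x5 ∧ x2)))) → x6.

F

Substituting x4=T, x2=T, x5=T, x6=F:
x4 ∧ x6 = T ∧ F = F
x4 ⊕ x2 = T ⊕ T = F
(x4 ∧ x6) ⊕ (x4 ⊕ x2) = F ⊕ F = F
x2 ⊕ x5 = T ⊕ T = F
(x2 ⊕ x5) ↔ x5 = F ↔ T = F
x6 ∧ ((x2 ⊕ x5) ↔ x5) = F ∧ F = F
x5 ∧ x2 = T ∧ T = T
(x6 ∧ ((x2 ⊕ x5) ↔ x5)) ↔ (x5 ∧ x2) = F ↔ T = F
((x4 ∧ x6) ⊕ (x4 ⊕ x2)) ⊕ ((x6 ∧ ((x2 ⊕ x5) ↔ x5)) ↔ (x5 ∧ x2)) = F ⊕ F = F
x4 ∨ (((x4 ∧ x6) ⊕ (x4 ⊕ x2)) ⊕ ((x6 ∧ ((x2 ⊕ x5) ↔ x5)) ↔ (x5 ∧ x2))) = T ∨ F = T
(x4 ∨ (((x4 ∧ x6) ⊕ (x4 ⊕ x2)) ⊕ ((x6 ∧ ((x2 ⊕ x5) ↔ x5)) ↔ (x5 ∧ x2)))) → x6 = T → F = F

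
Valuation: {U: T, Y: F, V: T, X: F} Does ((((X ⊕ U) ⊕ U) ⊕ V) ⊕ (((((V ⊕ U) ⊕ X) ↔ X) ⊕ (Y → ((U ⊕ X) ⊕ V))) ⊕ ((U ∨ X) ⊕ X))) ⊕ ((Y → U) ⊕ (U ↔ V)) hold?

X ⊕ U = F ⊕ T = T
(X ⊕ U) ⊕ U = T ⊕ T = F
((X ⊕ U) ⊕ U) ⊕ V = F ⊕ T = T
V ⊕ U = T ⊕ T = F
(V ⊕ U) ⊕ X = F ⊕ F = F
((V ⊕ U) ⊕ X) ↔ X = F ↔ F = T
U ⊕ X = T ⊕ F = T
(U ⊕ X) ⊕ V = T ⊕ T = F
Y → ((U ⊕ X) ⊕ V) = F → F = T
(((V ⊕ U) ⊕ X) ↔ X) ⊕ (Y → ((U ⊕ X) ⊕ V)) = T ⊕ T = F
U ∨ X = T ∨ F = T
(U ∨ X) ⊕ X = T ⊕ F = T
((((V ⊕ U) ⊕ X) ↔ X) ⊕ (Y → ((U ⊕ X) ⊕ V))) ⊕ ((U ∨ X) ⊕ X) = F ⊕ T = T
(((X ⊕ U) ⊕ U) ⊕ V) ⊕ (((((V ⊕ U) ⊕ X) ↔ X) ⊕ (Y → ((U ⊕ X) ⊕ V))) ⊕ ((U ∨ X) ⊕ X)) = T ⊕ T = F
Y → U = F → T = T
U ↔ V = T ↔ T = T
(Y → U) ⊕ (U ↔ V) = T ⊕ T = F
((((X ⊕ U) ⊕ U) ⊕ V) ⊕ (((((V ⊕ U) ⊕ X) ↔ X) ⊕ (Y → ((U ⊕ X) ⊕ V))) ⊕ ((U ∨ X) ⊕ X))) ⊕ ((Y → U) ⊕ (U ↔ V)) = F ⊕ F = F

F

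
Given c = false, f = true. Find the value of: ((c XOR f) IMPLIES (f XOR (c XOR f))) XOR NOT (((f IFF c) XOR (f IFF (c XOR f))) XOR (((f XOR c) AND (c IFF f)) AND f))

c XOR f = false XOR true = true
c XOR f = false XOR true = true
f XOR (c XOR f) = true XOR true = false
(c XOR f) IMPLIES (f XOR (c XOR f)) = true IMPLIES false = false
f IFF c = true IFF false = false
c XOR f = false XOR true = true
f IFF (c XOR f) = true IFF true = true
(f IFF c) XOR (f IFF (c XOR f)) = false XOR true = true
f XOR c = true XOR false = true
c IFF f = false IFF true = false
(f XOR c) AND (c IFF f) = true AND false = false
((f XOR c) AND (c IFF f)) AND f = false AND true = false
((f IFF c) XOR (f IFF (c XOR f))) XOR (((f XOR c) AND (c IFF f)) AND f) = true XOR false = true
NOT (((f IFF c) XOR (f IFF (c XOR f))) XOR (((f XOR c) AND (c IFF f)) AND f)) = NOT true = false
((c XOR f) IMPLIES (f XOR (c XOR f))) XOR NOT (((f IFF c) XOR (f IFF (c XOR f))) XOR (((f XOR c) AND (c IFF f)) AND f)) = false XOR false = false

false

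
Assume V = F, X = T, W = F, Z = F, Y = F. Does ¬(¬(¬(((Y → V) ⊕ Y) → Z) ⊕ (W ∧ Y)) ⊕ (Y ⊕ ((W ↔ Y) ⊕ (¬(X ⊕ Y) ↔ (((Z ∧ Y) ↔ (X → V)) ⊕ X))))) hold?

T

Y → V = F → F = T
(Y → V) ⊕ Y = T ⊕ F = T
((Y → V) ⊕ Y) → Z = T → F = F
¬(((Y → V) ⊕ Y) → Z) = ¬F = T
W ∧ Y = F ∧ F = F
¬(((Y → V) ⊕ Y) → Z) ⊕ (W ∧ Y) = T ⊕ F = T
¬(¬(((Y → V) ⊕ Y) → Z) ⊕ (W ∧ Y)) = ¬T = F
W ↔ Y = F ↔ F = T
X ⊕ Y = T ⊕ F = T
¬(X ⊕ Y) = ¬T = F
Z ∧ Y = F ∧ F = F
X → V = T → F = F
(Z ∧ Y) ↔ (X → V) = F ↔ F = T
((Z ∧ Y) ↔ (X → V)) ⊕ X = T ⊕ T = F
¬(X ⊕ Y) ↔ (((Z ∧ Y) ↔ (X → V)) ⊕ X) = F ↔ F = T
(W ↔ Y) ⊕ (¬(X ⊕ Y) ↔ (((Z ∧ Y) ↔ (X → V)) ⊕ X)) = T ⊕ T = F
Y ⊕ ((W ↔ Y) ⊕ (¬(X ⊕ Y) ↔ (((Z ∧ Y) ↔ (X → V)) ⊕ X))) = F ⊕ F = F
¬(¬(((Y → V) ⊕ Y) → Z) ⊕ (W ∧ Y)) ⊕ (Y ⊕ ((W ↔ Y) ⊕ (¬(X ⊕ Y) ↔ (((Z ∧ Y) ↔ (X → V)) ⊕ X)))) = F ⊕ F = F
¬(¬(¬(((Y → V) ⊕ Y) → Z) ⊕ (W ∧ Y)) ⊕ (Y ⊕ ((W ↔ Y) ⊕ (¬(X ⊕ Y) ↔ (((Z ∧ Y) ↔ (X → V)) ⊕ X))))) = ¬F = T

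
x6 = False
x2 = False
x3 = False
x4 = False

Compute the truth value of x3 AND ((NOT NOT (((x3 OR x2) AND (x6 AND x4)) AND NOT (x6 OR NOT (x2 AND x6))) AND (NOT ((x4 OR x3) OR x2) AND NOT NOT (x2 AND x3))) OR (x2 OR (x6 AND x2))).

False

x3 OR x2 = False OR False = False
x6 AND x4 = False AND False = False
(x3 OR x2) AND (x6 AND x4) = False AND False = False
x2 AND x6 = False AND False = False
NOT (x2 AND x6) = NOT False = True
x6 OR NOT (x2 AND x6) = False OR True = True
NOT (x6 OR NOT (x2 AND x6)) = NOT True = False
((x3 OR x2) AND (x6 AND x4)) AND NOT (x6 OR NOT (x2 AND x6)) = False AND False = False
NOT (((x3 OR x2) AND (x6 AND x4)) AND NOT (x6 OR NOT (x2 AND x6))) = NOT False = True
NOT NOT (((x3 OR x2) AND (x6 AND x4)) AND NOT (x6 OR NOT (x2 AND x6))) = NOT True = False
x4 OR x3 = False OR False = False
(x4 OR x3) OR x2 = False OR False = False
NOT ((x4 OR x3) OR x2) = NOT False = True
x2 AND x3 = False AND False = False
NOT (x2 AND x3) = NOT False = True
NOT NOT (x2 AND x3) = NOT True = False
NOT ((x4 OR x3) OR x2) AND NOT NOT (x2 AND x3) = True AND False = False
NOT NOT (((x3 OR x2) AND (x6 AND x4)) AND NOT (x6 OR NOT (x2 AND x6))) AND (NOT ((x4 OR x3) OR x2) AND NOT NOT (x2 AND x3)) = False AND False = False
x6 AND x2 = False AND False = False
x2 OR (x6 AND x2) = False OR False = False
(NOT NOT (((x3 OR x2) AND (x6 AND x4)) AND NOT (x6 OR NOT (x2 AND x6))) AND (NOT ((x4 OR x3) OR x2) AND NOT NOT (x2 AND x3))) OR (x2 OR (x6 AND x2)) = False OR False = False
x3 AND ((NOT NOT (((x3 OR x2) AND (x6 AND x4)) AND NOT (x6 OR NOT (x2 AND x6))) AND (NOT ((x4 OR x3) OR x2) AND NOT NOT (x2 AND x3))) OR (x2 OR (x6 AND x2))) = False AND False = False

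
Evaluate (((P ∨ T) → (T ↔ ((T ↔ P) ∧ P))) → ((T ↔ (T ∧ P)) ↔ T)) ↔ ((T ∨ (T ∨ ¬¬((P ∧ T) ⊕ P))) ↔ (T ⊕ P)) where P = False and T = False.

P ∨ T = False ∨ False = False
T ↔ P = False ↔ False = True
(T ↔ P) ∧ P = True ∧ False = False
T ↔ ((T ↔ P) ∧ P) = False ↔ False = True
(P ∨ T) → (T ↔ ((T ↔ P) ∧ P)) = False → True = True
T ∧ P = False ∧ False = False
T ↔ (T ∧ P) = False ↔ False = True
(T ↔ (T ∧ P)) ↔ T = True ↔ False = False
((P ∨ T) → (T ↔ ((T ↔ P) ∧ P))) → ((T ↔ (T ∧ P)) ↔ T) = True → False = False
P ∧ T = False ∧ False = False
(P ∧ T) ⊕ P = False ⊕ False = False
¬((P ∧ T) ⊕ P) = ¬False = True
¬¬((P ∧ T) ⊕ P) = ¬True = False
T ∨ ¬¬((P ∧ T) ⊕ P) = False ∨ False = False
T ∨ (T ∨ ¬¬((P ∧ T) ⊕ P)) = False ∨ False = False
T ⊕ P = False ⊕ False = False
(T ∨ (T ∨ ¬¬((P ∧ T) ⊕ P))) ↔ (T ⊕ P) = False ↔ False = True
(((P ∨ T) → (T ↔ ((T ↔ P) ∧ P))) → ((T ↔ (T ∧ P)) ↔ T)) ↔ ((T ∨ (T ∨ ¬¬((P ∧ T) ⊕ P))) ↔ (T ⊕ P)) = False ↔ True = False

False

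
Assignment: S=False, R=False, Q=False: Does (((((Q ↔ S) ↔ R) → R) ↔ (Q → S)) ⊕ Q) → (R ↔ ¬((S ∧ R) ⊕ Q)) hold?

Q ↔ S = False ↔ False = True
(Q ↔ S) ↔ R = True ↔ False = False
((Q ↔ S) ↔ R) → R = False → False = True
Q → S = False → False = True
(((Q ↔ S) ↔ R) → R) ↔ (Q → S) = True ↔ True = True
((((Q ↔ S) ↔ R) → R) ↔ (Q → S)) ⊕ Q = True ⊕ False = True
S ∧ R = False ∧ False = False
(S ∧ R) ⊕ Q = False ⊕ False = False
¬((S ∧ R) ⊕ Q) = ¬False = True
R ↔ ¬((S ∧ R) ⊕ Q) = False ↔ True = False
(((((Q ↔ S) ↔ R) → R) ↔ (Q → S)) ⊕ Q) → (R ↔ ¬((S ∧ R) ⊕ Q)) = True → False = False

False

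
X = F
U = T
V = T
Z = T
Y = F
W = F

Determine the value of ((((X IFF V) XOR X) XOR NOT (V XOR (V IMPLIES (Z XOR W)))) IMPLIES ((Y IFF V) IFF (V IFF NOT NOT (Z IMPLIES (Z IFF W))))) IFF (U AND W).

X IFF V = F IFF T = F
(X IFF V) XOR X = F XOR F = F
Z XOR W = T XOR F = T
V IMPLIES (Z XOR W) = T IMPLIES T = T
V XOR (V IMPLIES (Z XOR W)) = T XOR T = F
NOT (V XOR (V IMPLIES (Z XOR W))) = NOT F = T
((X IFF V) XOR X) XOR NOT (V XOR (V IMPLIES (Z XOR W))) = F XOR T = T
Y IFF V = F IFF T = F
Z IFF W = T IFF F = F
Z IMPLIES (Z IFF W) = T IMPLIES F = F
NOT (Z IMPLIES (Z IFF W)) = NOT F = T
NOT NOT (Z IMPLIES (Z IFF W)) = NOT T = F
V IFF NOT NOT (Z IMPLIES (Z IFF W)) = T IFF F = F
(Y IFF V) IFF (V IFF NOT NOT (Z IMPLIES (Z IFF W))) = F IFF F = T
(((X IFF V) XOR X) XOR NOT (V XOR (V IMPLIES (Z XOR W)))) IMPLIES ((Y IFF V) IFF (V IFF NOT NOT (Z IMPLIES (Z IFF W)))) = T IMPLIES T = T
U AND W = T AND F = F
((((X IFF V) XOR X) XOR NOT (V XOR (V IMPLIES (Z XOR W)))) IMPLIES ((Y IFF V) IFF (V IFF NOT NOT (Z IMPLIES (Z IFF W))))) IFF (U AND W) = T IFF F = F

F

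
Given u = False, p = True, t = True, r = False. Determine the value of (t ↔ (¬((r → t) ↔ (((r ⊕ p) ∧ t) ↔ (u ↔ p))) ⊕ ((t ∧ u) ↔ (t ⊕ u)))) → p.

r → t = False → True = True
r ⊕ p = False ⊕ True = True
(r ⊕ p) ∧ t = True ∧ True = True
u ↔ p = False ↔ True = False
((r ⊕ p) ∧ t) ↔ (u ↔ p) = True ↔ False = False
(r → t) ↔ (((r ⊕ p) ∧ t) ↔ (u ↔ p)) = True ↔ False = False
¬((r → t) ↔ (((r ⊕ p) ∧ t) ↔ (u ↔ p))) = ¬False = True
t ∧ u = True ∧ False = False
t ⊕ u = True ⊕ False = True
(t ∧ u) ↔ (t ⊕ u) = False ↔ True = False
¬((r → t) ↔ (((r ⊕ p) ∧ t) ↔ (u ↔ p))) ⊕ ((t ∧ u) ↔ (t ⊕ u)) = True ⊕ False = True
t ↔ (¬((r → t) ↔ (((r ⊕ p) ∧ t) ↔ (u ↔ p))) ⊕ ((t ∧ u) ↔ (t ⊕ u))) = True ↔ True = True
(t ↔ (¬((r → t) ↔ (((r ⊕ p) ∧ t) ↔ (u ↔ p))) ⊕ ((t ∧ u) ↔ (t ⊕ u)))) → p = True → True = True

True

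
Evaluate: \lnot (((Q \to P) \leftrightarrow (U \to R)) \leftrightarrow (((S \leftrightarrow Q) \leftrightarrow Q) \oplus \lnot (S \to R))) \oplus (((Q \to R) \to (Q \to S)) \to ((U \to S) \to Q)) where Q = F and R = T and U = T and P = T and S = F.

F

Q \to P = F \to T = T
U \to R = T \to T = T
(Q \to P) \leftrightarrow (U \to R) = T \leftrightarrow T = T
S \leftrightarrow Q = F \leftrightarrow F = T
(S \leftrightarrow Q) \leftrightarrow Q = T \leftrightarrow F = F
S \to R = F \to T = T
\lnot (S \to R) = \lnot T = F
((S \leftrightarrow Q) \leftrightarrow Q) \oplus \lnot (S \to R) = F \oplus F = F
((Q \to P) \leftrightarrow (U \to R)) \leftrightarrow (((S \leftrightarrow Q) \leftrightarrow Q) \oplus \lnot (S \to R)) = T \leftrightarrow F = F
\lnot (((Q \to P) \leftrightarrow (U \to R)) \leftrightarrow (((S \leftrightarrow Q) \leftrightarrow Q) \oplus \lnot (S \to R))) = \lnot F = T
Q \to R = F \to T = T
Q \to S = F \to F = T
(Q \to R) \to (Q \to S) = T \to T = T
U \to S = T \to F = F
(U \to S) \to Q = F \to F = T
((Q \to R) \to (Q \to S)) \to ((U \to S) \to Q) = T \to T = T
\lnot (((Q \to P) \leftrightarrow (U \to R)) \leftrightarrow (((S \leftrightarrow Q) \leftrightarrow Q) \oplus \lnot (S \to R))) \oplus (((Q \to R) \to (Q \to S)) \to ((U \to S) \to Q)) = T \oplus T = F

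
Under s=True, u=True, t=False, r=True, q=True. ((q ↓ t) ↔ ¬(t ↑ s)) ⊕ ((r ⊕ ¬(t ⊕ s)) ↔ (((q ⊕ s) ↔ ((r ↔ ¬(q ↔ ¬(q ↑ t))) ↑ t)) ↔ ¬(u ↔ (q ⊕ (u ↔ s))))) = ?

q ↓ t = True ↓ False = False
t ↑ s = False ↑ True = True
¬(t ↑ s) = ¬True = False
(q ↓ t) ↔ ¬(t ↑ s) = False ↔ False = True
t ⊕ s = False ⊕ True = True
¬(t ⊕ s) = ¬True = False
r ⊕ ¬(t ⊕ s) = True ⊕ False = True
q ⊕ s = True ⊕ True = False
q ↑ t = True ↑ False = True
¬(q ↑ t) = ¬True = False
q ↔ ¬(q ↑ t) = True ↔ False = False
¬(q ↔ ¬(q ↑ t)) = ¬False = True
r ↔ ¬(q ↔ ¬(q ↑ t)) = True ↔ True = True
(r ↔ ¬(q ↔ ¬(q ↑ t))) ↑ t = True ↑ False = True
(q ⊕ s) ↔ ((r ↔ ¬(q ↔ ¬(q ↑ t))) ↑ t) = False ↔ True = False
u ↔ s = True ↔ True = True
q ⊕ (u ↔ s) = True ⊕ True = False
u ↔ (q ⊕ (u ↔ s)) = True ↔ False = False
¬(u ↔ (q ⊕ (u ↔ s))) = ¬False = True
((q ⊕ s) ↔ ((r ↔ ¬(q ↔ ¬(q ↑ t))) ↑ t)) ↔ ¬(u ↔ (q ⊕ (u ↔ s))) = False ↔ True = False
(r ⊕ ¬(t ⊕ s)) ↔ (((q ⊕ s) ↔ ((r ↔ ¬(q ↔ ¬(q ↑ t))) ↑ t)) ↔ ¬(u ↔ (q ⊕ (u ↔ s)))) = True ↔ False = False
((q ↓ t) ↔ ¬(t ↑ s)) ⊕ ((r ⊕ ¬(t ⊕ s)) ↔ (((q ⊕ s) ↔ ((r ↔ ¬(q ↔ ¬(q ↑ t))) ↑ t)) ↔ ¬(u ↔ (q ⊕ (u ↔ s))))) = True ⊕ False = True

True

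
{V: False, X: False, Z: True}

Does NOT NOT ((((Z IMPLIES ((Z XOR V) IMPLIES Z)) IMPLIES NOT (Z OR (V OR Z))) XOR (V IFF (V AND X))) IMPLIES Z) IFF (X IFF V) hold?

True

Z XOR V = True XOR False = True
(Z XOR V) IMPLIES Z = True IMPLIES True = True
Z IMPLIES ((Z XOR V) IMPLIES Z) = True IMPLIES True = True
V OR Z = False OR True = True
Z OR (V OR Z) = True OR True = True
NOT (Z OR (V OR Z)) = NOT True = False
(Z IMPLIES ((Z XOR V) IMPLIES Z)) IMPLIES NOT (Z OR (V OR Z)) = True IMPLIES False = False
V AND X = False AND False = False
V IFF (V AND X) = False IFF False = True
((Z IMPLIES ((Z XOR V) IMPLIES Z)) IMPLIES NOT (Z OR (V OR Z))) XOR (V IFF (V AND X)) = False XOR True = True
(((Z IMPLIES ((Z XOR V) IMPLIES Z)) IMPLIES NOT (Z OR (V OR Z))) XOR (V IFF (V AND X))) IMPLIES Z = True IMPLIES True = True
NOT ((((Z IMPLIES ((Z XOR V) IMPLIES Z)) IMPLIES NOT (Z OR (V OR Z))) XOR (V IFF (V AND X))) IMPLIES Z) = NOT True = False
NOT NOT ((((Z IMPLIES ((Z XOR V) IMPLIES Z)) IMPLIES NOT (Z OR (V OR Z))) XOR (V IFF (V AND X))) IMPLIES Z) = NOT False = True
X IFF V = False IFF False = True
NOT NOT ((((Z IMPLIES ((Z XOR V) IMPLIES Z)) IMPLIES NOT (Z OR (V OR Z))) XOR (V IFF (V AND X))) IMPLIES Z) IFF (X IFF V) = True IFF True = True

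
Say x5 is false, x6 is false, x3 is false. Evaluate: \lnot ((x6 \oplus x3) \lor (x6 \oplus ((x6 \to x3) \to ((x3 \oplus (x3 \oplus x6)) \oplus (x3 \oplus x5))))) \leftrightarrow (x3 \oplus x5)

F

x6 \oplus x3 = F \oplus F = F
x6 \to x3 = F \to F = T
x3 \oplus x6 = F \oplus F = F
x3 \oplus (x3 \oplus x6) = F \oplus F = F
x3 \oplus x5 = F \oplus F = F
(x3 \oplus (x3 \oplus x6)) \oplus (x3 \oplus x5) = F \oplus F = F
(x6 \to x3) \to ((x3 \oplus (x3 \oplus x6)) \oplus (x3 \oplus x5)) = T \to F = F
x6 \oplus ((x6 \to x3) \to ((x3 \oplus (x3 \oplus x6)) \oplus (x3 \oplus x5))) = F \oplus F = F
(x6 \oplus x3) \lor (x6 \oplus ((x6 \to x3) \to ((x3 \oplus (x3 \oplus x6)) \oplus (x3 \oplus x5)))) = F \lor F = F
\lnot ((x6 \oplus x3) \lor (x6 \oplus ((x6 \to x3) \to ((x3 \oplus (x3 \oplus x6)) \oplus (x3 \oplus x5))))) = \lnot F = T
x3 \oplus x5 = F \oplus F = F
\lnot ((x6 \oplus x3) \lor (x6 \oplus ((x6 \to x3) \to ((x3 \oplus (x3 \oplus x6)) \oplus (x3 \oplus x5))))) \leftrightarrow (x3 \oplus x5) = T \leftrightarrow F = F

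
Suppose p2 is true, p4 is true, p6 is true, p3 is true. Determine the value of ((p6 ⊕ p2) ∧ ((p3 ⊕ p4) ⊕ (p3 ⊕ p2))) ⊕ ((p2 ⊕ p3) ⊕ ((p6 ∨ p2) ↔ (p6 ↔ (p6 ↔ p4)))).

p6 ⊕ p2 = T ⊕ T = F
p3 ⊕ p4 = T ⊕ T = F
p3 ⊕ p2 = T ⊕ T = F
(p3 ⊕ p4) ⊕ (p3 ⊕ p2) = F ⊕ F = F
(p6 ⊕ p2) ∧ ((p3 ⊕ p4) ⊕ (p3 ⊕ p2)) = F ∧ F = F
p2 ⊕ p3 = T ⊕ T = F
p6 ∨ p2 = T ∨ T = T
p6 ↔ p4 = T ↔ T = T
p6 ↔ (p6 ↔ p4) = T ↔ T = T
(p6 ∨ p2) ↔ (p6 ↔ (p6 ↔ p4)) = T ↔ T = T
(p2 ⊕ p3) ⊕ ((p6 ∨ p2) ↔ (p6 ↔ (p6 ↔ p4))) = F ⊕ T = T
((p6 ⊕ p2) ∧ ((p3 ⊕ p4) ⊕ (p3 ⊕ p2))) ⊕ ((p2 ⊕ p3) ⊕ ((p6 ∨ p2) ↔ (p6 ↔ (p6 ↔ p4)))) = F ⊕ T = T

T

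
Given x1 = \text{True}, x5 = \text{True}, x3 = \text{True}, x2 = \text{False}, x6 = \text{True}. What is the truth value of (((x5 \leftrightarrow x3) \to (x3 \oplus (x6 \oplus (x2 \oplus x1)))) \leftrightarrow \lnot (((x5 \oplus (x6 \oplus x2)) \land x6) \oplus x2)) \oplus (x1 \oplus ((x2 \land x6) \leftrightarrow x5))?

\text{False}

x5 \leftrightarrow x3 = \text{True} \leftrightarrow \text{True} = \text{True}
x2 \oplus x1 = \text{False} \oplus \text{True} = \text{True}
x6 \oplus (x2 \oplus x1) = \text{True} \oplus \text{True} = \text{False}
x3 \oplus (x6 \oplus (x2 \oplus x1)) = \text{True} \oplus \text{False} = \text{True}
(x5 \leftrightarrow x3) \to (x3 \oplus (x6 \oplus (x2 \oplus x1))) = \text{True} \to \text{True} = \text{True}
x6 \oplus x2 = \text{True} \oplus \text{False} = \text{True}
x5 \oplus (x6 \oplus x2) = \text{True} \oplus \text{True} = \text{False}
(x5 \oplus (x6 \oplus x2)) \land x6 = \text{False} \land \text{True} = \text{False}
((x5 \oplus (x6 \oplus x2)) \land x6) \oplus x2 = \text{False} \oplus \text{False} = \text{False}
\lnot (((x5 \oplus (x6 \oplus x2)) \land x6) \oplus x2) = \lnot \text{False} = \text{True}
((x5 \leftrightarrow x3) \to (x3 \oplus (x6 \oplus (x2 \oplus x1)))) \leftrightarrow \lnot (((x5 \oplus (x6 \oplus x2)) \land x6) \oplus x2) = \text{True} \leftrightarrow \text{True} = \text{True}
x2 \land x6 = \text{False} \land \text{True} = \text{False}
(x2 \land x6) \leftrightarrow x5 = \text{False} \leftrightarrow \text{True} = \text{False}
x1 \oplus ((x2 \land x6) \leftrightarrow x5) = \text{True} \oplus \text{False} = \text{True}
(((x5 \leftrightarrow x3) \to (x3 \oplus (x6 \oplus (x2 \oplus x1)))) \leftrightarrow \lnot (((x5 \oplus (x6 \oplus x2)) \land x6) \oplus x2)) \oplus (x1 \oplus ((x2 \land x6) \leftrightarrow x5)) = \text{True} \oplus \text{True} = \text{False}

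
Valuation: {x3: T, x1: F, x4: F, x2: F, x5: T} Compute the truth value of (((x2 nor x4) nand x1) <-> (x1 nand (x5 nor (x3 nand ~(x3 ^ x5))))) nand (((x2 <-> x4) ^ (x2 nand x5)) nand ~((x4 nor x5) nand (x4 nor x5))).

F

Substituting x3=T, x1=F, x4=F, x2=F, x5=T:
x2 nor x4 = F nor F = T
(x2 nor x4) nand x1 = T nand F = T
x3 ^ x5 = T ^ T = F
~(x3 ^ x5) = ~F = T
x3 nand ~(x3 ^ x5) = T nand T = F
x5 nor (x3 nand ~(x3 ^ x5)) = T nor F = F
x1 nand (x5 nor (x3 nand ~(x3 ^ x5))) = F nand F = T
((x2 nor x4) nand x1) <-> (x1 nand (x5 nor (x3 nand ~(x3 ^ x5)))) = T <-> T = T
x2 <-> x4 = F <-> F = T
x2 nand x5 = F nand T = T
(x2 <-> x4) ^ (x2 nand x5) = T ^ T = F
x4 nor x5 = F nor T = F
x4 nor x5 = F nor T = F
(x4 nor x5) nand (x4 nor x5) = F nand F = T
~((x4 nor x5) nand (x4 nor x5)) = ~T = F
((x2 <-> x4) ^ (x2 nand x5)) nand ~((x4 nor x5) nand (x4 nor x5)) = F nand F = T
(((x2 nor x4) nand x1) <-> (x1 nand (x5 nor (x3 nand ~(x3 ^ x5))))) nand (((x2 <-> x4) ^ (x2 nand x5)) nand ~((x4 nor x5) nand (x4 nor x5))) = T nand T = F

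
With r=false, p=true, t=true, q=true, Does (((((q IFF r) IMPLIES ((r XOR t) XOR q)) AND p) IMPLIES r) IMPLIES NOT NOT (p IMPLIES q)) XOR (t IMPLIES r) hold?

q IFF r = true IFF false = false
r XOR t = false XOR true = true
(r XOR t) XOR q = true XOR true = false
(q IFF r) IMPLIES ((r XOR t) XOR q) = false IMPLIES false = true
((q IFF r) IMPLIES ((r XOR t) XOR q)) AND p = true AND true = true
(((q IFF r) IMPLIES ((r XOR t) XOR q)) AND p) IMPLIES r = true IMPLIES false = false
p IMPLIES q = true IMPLIES true = true
NOT (p IMPLIES q) = NOT true = false
NOT NOT (p IMPLIES q) = NOT false = true
((((q IFF r) IMPLIES ((r XOR t) XOR q)) AND p) IMPLIES r) IMPLIES NOT NOT (p IMPLIES q) = false IMPLIES true = true
t IMPLIES r = true IMPLIES false = false
(((((q IFF r) IMPLIES ((r XOR t) XOR q)) AND p) IMPLIES r) IMPLIES NOT NOT (p IMPLIES q)) XOR (t IMPLIES r) = true XOR false = true

true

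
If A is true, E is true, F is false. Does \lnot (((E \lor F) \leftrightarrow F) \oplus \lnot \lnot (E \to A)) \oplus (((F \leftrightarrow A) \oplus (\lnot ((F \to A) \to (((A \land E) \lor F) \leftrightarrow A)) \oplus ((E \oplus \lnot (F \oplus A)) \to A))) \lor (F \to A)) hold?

\text{True}

E \lor F = \text{True} \lor \text{False} = \text{True}
(E \lor F) \leftrightarrow F = \text{True} \leftrightarrow \text{False} = \text{False}
E \to A = \text{True} \to \text{True} = \text{True}
\lnot (E \to A) = \lnot \text{True} = \text{False}
\lnot \lnot (E \to A) = \lnot \text{False} = \text{True}
((E \lor F) \leftrightarrow F) \oplus \lnot \lnot (E \to A) = \text{False} \oplus \text{True} = \text{True}
\lnot (((E \lor F) \leftrightarrow F) \oplus \lnot \lnot (E \to A)) = \lnot \text{True} = \text{False}
F \leftrightarrow A = \text{False} \leftrightarrow \text{True} = \text{False}
F \to A = \text{False} \to \text{True} = \text{True}
A \land E = \text{True} \land \text{True} = \text{True}
(A \land E) \lor F = \text{True} \lor \text{False} = \text{True}
((A \land E) \lor F) \leftrightarrow A = \text{True} \leftrightarrow \text{True} = \text{True}
(F \to A) \to (((A \land E) \lor F) \leftrightarrow A) = \text{True} \to \text{True} = \text{True}
\lnot ((F \to A) \to (((A \land E) \lor F) \leftrightarrow A)) = \lnot \text{True} = \text{False}
F \oplus A = \text{False} \oplus \text{True} = \text{True}
\lnot (F \oplus A) = \lnot \text{True} = \text{False}
E \oplus \lnot (F \oplus A) = \text{True} \oplus \text{False} = \text{True}
(E \oplus \lnot (F \oplus A)) \to A = \text{True} \to \text{True} = \text{True}
\lnot ((F \to A) \to (((A \land E) \lor F) \leftrightarrow A)) \oplus ((E \oplus \lnot (F \oplus A)) \to A) = \text{False} \oplus \text{True} = \text{True}
(F \leftrightarrow A) \oplus (\lnot ((F \to A) \to (((A \land E) \lor F) \leftrightarrow A)) \oplus ((E \oplus \lnot (F \oplus A)) \to A)) = \text{False} \oplus \text{True} = \text{True}
F \to A = \text{False} \to \text{True} = \text{True}
((F \leftrightarrow A) \oplus (\lnot ((F \to A) \to (((A \land E) \lor F) \leftrightarrow A)) \oplus ((E \oplus \lnot (F \oplus A)) \to A))) \lor (F \to A) = \text{True} \lor \text{True} = \text{True}
\lnot (((E \lor F) \leftrightarrow F) \oplus \lnot \lnot (E \to A)) \oplus (((F \leftrightarrow A) \oplus (\lnot ((F \to A) \to (((A \land E) \lor F) \leftrightarrow A)) \oplus ((E \oplus \lnot (F \oplus A)) \to A))) \lor (F \to A)) = \text{False} \oplus \text{True} = \text{True}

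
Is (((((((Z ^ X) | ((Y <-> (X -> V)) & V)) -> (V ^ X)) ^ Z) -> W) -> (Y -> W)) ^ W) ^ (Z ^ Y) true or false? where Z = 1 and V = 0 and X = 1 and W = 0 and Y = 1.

0

Z ^ X = 1 ^ 1 = 0
X -> V = 1 -> 0 = 0
Y <-> (X -> V) = 1 <-> 0 = 0
(Y <-> (X -> V)) & V = 0 & 0 = 0
(Z ^ X) | ((Y <-> (X -> V)) & V) = 0 | 0 = 0
V ^ X = 0 ^ 1 = 1
((Z ^ X) | ((Y <-> (X -> V)) & V)) -> (V ^ X) = 0 -> 1 = 1
(((Z ^ X) | ((Y <-> (X -> V)) & V)) -> (V ^ X)) ^ Z = 1 ^ 1 = 0
((((Z ^ X) | ((Y <-> (X -> V)) & V)) -> (V ^ X)) ^ Z) -> W = 0 -> 0 = 1
Y -> W = 1 -> 0 = 0
(((((Z ^ X) | ((Y <-> (X -> V)) & V)) -> (V ^ X)) ^ Z) -> W) -> (Y -> W) = 1 -> 0 = 0
((((((Z ^ X) | ((Y <-> (X -> V)) & V)) -> (V ^ X)) ^ Z) -> W) -> (Y -> W)) ^ W = 0 ^ 0 = 0
Z ^ Y = 1 ^ 1 = 0
(((((((Z ^ X) | ((Y <-> (X -> V)) & V)) -> (V ^ X)) ^ Z) -> W) -> (Y -> W)) ^ W) ^ (Z ^ Y) = 0 ^ 0 = 0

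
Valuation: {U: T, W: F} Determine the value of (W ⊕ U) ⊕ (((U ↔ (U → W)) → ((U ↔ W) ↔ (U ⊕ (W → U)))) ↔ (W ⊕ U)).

W ⊕ U = F ⊕ T = T
U → W = T → F = F
U ↔ (U → W) = T ↔ F = F
U ↔ W = T ↔ F = F
W → U = F → T = T
U ⊕ (W → U) = T ⊕ T = F
(U ↔ W) ↔ (U ⊕ (W → U)) = F ↔ F = T
(U ↔ (U → W)) → ((U ↔ W) ↔ (U ⊕ (W → U))) = F → T = T
W ⊕ U = F ⊕ T = T
((U ↔ (U → W)) → ((U ↔ W) ↔ (U ⊕ (W → U)))) ↔ (W ⊕ U) = T ↔ T = T
(W ⊕ U) ⊕ (((U ↔ (U → W)) → ((U ↔ W) ↔ (U ⊕ (W → U)))) ↔ (W ⊕ U)) = T ⊕ T = F

F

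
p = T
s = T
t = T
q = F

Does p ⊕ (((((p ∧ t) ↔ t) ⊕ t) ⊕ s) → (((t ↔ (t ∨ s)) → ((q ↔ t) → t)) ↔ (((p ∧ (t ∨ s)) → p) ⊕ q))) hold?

F

p ∧ t = T ∧ T = T
(p ∧ t) ↔ t = T ↔ T = T
((p ∧ t) ↔ t) ⊕ t = T ⊕ T = F
(((p ∧ t) ↔ t) ⊕ t) ⊕ s = F ⊕ T = T
t ∨ s = T ∨ T = T
t ↔ (t ∨ s) = T ↔ T = T
q ↔ t = F ↔ T = F
(q ↔ t) → t = F → T = T
(t ↔ (t ∨ s)) → ((q ↔ t) → t) = T → T = T
t ∨ s = T ∨ T = T
p ∧ (t ∨ s) = T ∧ T = T
(p ∧ (t ∨ s)) → p = T → T = T
((p ∧ (t ∨ s)) → p) ⊕ q = T ⊕ F = T
((t ↔ (t ∨ s)) → ((q ↔ t) → t)) ↔ (((p ∧ (t ∨ s)) → p) ⊕ q) = T ↔ T = T
((((p ∧ t) ↔ t) ⊕ t) ⊕ s) → (((t ↔ (t ∨ s)) → ((q ↔ t) → t)) ↔ (((p ∧ (t ∨ s)) → p) ⊕ q)) = T → T = T
p ⊕ (((((p ∧ t) ↔ t) ⊕ t) ⊕ s) → (((t ↔ (t ∨ s)) → ((q ↔ t) → t)) ↔ (((p ∧ (t ∨ s)) → p) ⊕ q))) = T ⊕ T = F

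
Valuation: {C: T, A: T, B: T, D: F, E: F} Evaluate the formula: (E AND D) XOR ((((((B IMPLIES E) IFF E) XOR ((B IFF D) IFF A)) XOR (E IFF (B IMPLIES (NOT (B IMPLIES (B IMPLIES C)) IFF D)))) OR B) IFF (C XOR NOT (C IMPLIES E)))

Substituting C=T, A=T, B=T, D=F, E=F:
E AND D = F AND F = F
B IMPLIES E = T IMPLIES F = F
(B IMPLIES E) IFF E = F IFF F = T
B IFF D = T IFF F = F
(B IFF D) IFF A = F IFF T = F
((B IMPLIES E) IFF E) XOR ((B IFF D) IFF A) = T XOR F = T
B IMPLIES C = T IMPLIES T = T
B IMPLIES (B IMPLIES C) = T IMPLIES T = T
NOT (B IMPLIES (B IMPLIES C)) = NOT T = F
NOT (B IMPLIES (B IMPLIES C)) IFF D = F IFF F = T
B IMPLIES (NOT (B IMPLIES (B IMPLIES C)) IFF D) = T IMPLIES T = T
E IFF (B IMPLIES (NOT (B IMPLIES (B IMPLIES C)) IFF D)) = F IFF T = F
(((B IMPLIES E) IFF E) XOR ((B IFF D) IFF A)) XOR (E IFF (B IMPLIES (NOT (B IMPLIES (B IMPLIES C)) IFF D))) = T XOR F = T
((((B IMPLIES E) IFF E) XOR ((B IFF D) IFF A)) XOR (E IFF (B IMPLIES (NOT (B IMPLIES (B IMPLIES C)) IFF D)))) OR B = T OR T = T
C IMPLIES E = T IMPLIES F = F
NOT (C IMPLIES E) = NOT F = T
C XOR NOT (C IMPLIES E) = T XOR T = F
(((((B IMPLIES E) IFF E) XOR ((B IFF D) IFF A)) XOR (E IFF (B IMPLIES (NOT (B IMPLIES (B IMPLIES C)) IFF D)))) OR B) IFF (C XOR NOT (C IMPLIES E)) = T IFF F = F
(E AND D) XOR ((((((B IMPLIES E) IFF E) XOR ((B IFF D) IFF A)) XOR (E IFF (B IMPLIES (NOT (B IMPLIES (B IMPLIES C)) IFF D)))) OR B) IFF (C XOR NOT (C IMPLIES E))) = F XOR F = F

F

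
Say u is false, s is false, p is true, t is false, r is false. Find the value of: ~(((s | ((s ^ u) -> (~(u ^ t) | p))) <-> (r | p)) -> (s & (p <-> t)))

1

s ^ u = 0 ^ 0 = 0
u ^ t = 0 ^ 0 = 0
~(u ^ t) = ~0 = 1
~(u ^ t) | p = 1 | 1 = 1
(s ^ u) -> (~(u ^ t) | p) = 0 -> 1 = 1
s | ((s ^ u) -> (~(u ^ t) | p)) = 0 | 1 = 1
r | p = 0 | 1 = 1
(s | ((s ^ u) -> (~(u ^ t) | p))) <-> (r | p) = 1 <-> 1 = 1
p <-> t = 1 <-> 0 = 0
s & (p <-> t) = 0 & 0 = 0
((s | ((s ^ u) -> (~(u ^ t) | p))) <-> (r | p)) -> (s & (p <-> t)) = 1 -> 0 = 0
~(((s | ((s ^ u) -> (~(u ^ t) | p))) <-> (r | p)) -> (s & (p <-> t))) = ~0 = 1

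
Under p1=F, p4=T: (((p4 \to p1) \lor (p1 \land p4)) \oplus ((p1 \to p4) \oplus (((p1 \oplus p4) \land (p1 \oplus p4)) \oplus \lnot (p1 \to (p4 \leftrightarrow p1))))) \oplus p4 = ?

Substituting p1=F, p4=T:
p4 \to p1 = T \to F = F
p1 \land p4 = F \land T = F
(p4 \to p1) \lor (p1 \land p4) = F \lor F = F
p1 \to p4 = F \to T = T
p1 \oplus p4 = F \oplus T = T
p1 \oplus p4 = F \oplus T = T
(p1 \oplus p4) \land (p1 \oplus p4) = T \land T = T
p4 \leftrightarrow p1 = T \leftrightarrow F = F
p1 \to (p4 \leftrightarrow p1) = F \to F = T
\lnot (p1 \to (p4 \leftrightarrow p1)) = \lnot T = F
((p1 \oplus p4) \land (p1 \oplus p4)) \oplus \lnot (p1 \to (p4 \leftrightarrow p1)) = T \oplus F = T
(p1 \to p4) \oplus (((p1 \oplus p4) \land (p1 \oplus p4)) \oplus \lnot (p1 \to (p4 \leftrightarrow p1))) = T \oplus T = F
((p4 \to p1) \lor (p1 \land p4)) \oplus ((p1 \to p4) \oplus (((p1 \oplus p4) \land (p1 \oplus p4)) \oplus \lnot (p1 \to (p4 \leftrightarrow p1)))) = F \oplus F = F
(((p4 \to p1) \lor (p1 \land p4)) \oplus ((p1 \to p4) \oplus (((p1 \oplus p4) \land (p1 \oplus p4)) \oplus \lnot (p1 \to (p4 \leftrightarrow p1))))) \oplus p4 = F \oplus T = T

T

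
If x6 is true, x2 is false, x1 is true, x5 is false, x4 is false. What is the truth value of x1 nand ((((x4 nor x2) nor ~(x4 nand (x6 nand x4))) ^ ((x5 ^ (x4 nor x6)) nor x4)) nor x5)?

T

x4 nor x2 = F nor F = T
x6 nand x4 = T nand F = T
x4 nand (x6 nand x4) = F nand T = T
~(x4 nand (x6 nand x4)) = ~T = F
(x4 nor x2) nor ~(x4 nand (x6 nand x4)) = T nor F = F
x4 nor x6 = F nor T = F
x5 ^ (x4 nor x6) = F ^ F = F
(x5 ^ (x4 nor x6)) nor x4 = F nor F = T
((x4 nor x2) nor ~(x4 nand (x6 nand x4))) ^ ((x5 ^ (x4 nor x6)) nor x4) = F ^ T = T
(((x4 nor x2) nor ~(x4 nand (x6 nand x4))) ^ ((x5 ^ (x4 nor x6)) nor x4)) nor x5 = T nor F = F
x1 nand ((((x4 nor x2) nor ~(x4 nand (x6 nand x4))) ^ ((x5 ^ (x4 nor x6)) nor x4)) nor x5) = T nand F = T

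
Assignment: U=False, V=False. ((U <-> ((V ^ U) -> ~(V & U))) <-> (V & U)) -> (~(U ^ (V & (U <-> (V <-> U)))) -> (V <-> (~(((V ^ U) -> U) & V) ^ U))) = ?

Substituting U=False, V=False:
V ^ U = False ^ False = False
V & U = False & False = False
~(V & U) = ~False = True
(V ^ U) -> ~(V & U) = False -> True = True
U <-> ((V ^ U) -> ~(V & U)) = False <-> True = False
V & U = False & False = False
(U <-> ((V ^ U) -> ~(V & U))) <-> (V & U) = False <-> False = True
V <-> U = False <-> False = True
U <-> (V <-> U) = False <-> True = False
V & (U <-> (V <-> U)) = False & False = False
U ^ (V & (U <-> (V <-> U))) = False ^ False = False
~(U ^ (V & (U <-> (V <-> U)))) = ~False = True
V ^ U = False ^ False = False
(V ^ U) -> U = False -> False = True
((V ^ U) -> U) & V = True & False = False
~(((V ^ U) -> U) & V) = ~False = True
~(((V ^ U) -> U) & V) ^ U = True ^ False = True
V <-> (~(((V ^ U) -> U) & V) ^ U) = False <-> True = False
~(U ^ (V & (U <-> (V <-> U)))) -> (V <-> (~(((V ^ U) -> U) & V) ^ U)) = True -> False = False
((U <-> ((V ^ U) -> ~(V & U))) <-> (V & U)) -> (~(U ^ (V & (U <-> (V <-> U)))) -> (V <-> (~(((V ^ U) -> U) & V) ^ U))) = True -> False = False

False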